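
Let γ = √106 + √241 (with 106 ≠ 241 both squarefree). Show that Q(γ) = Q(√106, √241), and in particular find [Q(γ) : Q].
[Q(γ) : Q] = 4 (equivalently, Q(γ) = Q(√106, √241))

Obviously Q(γ) ⊆ Q(√106, √241), and [Q(√106, √241):Q] = 4 (since 106, 241 are distinct squarefree integers > 1 with 25546 not a perfect square). To show equality we compute the minimal polynomial of γ. From γ = √106 + √241: γ^2 = 106 + 2√(25546) + 241 = 347 + 2√(25546), so γ^2 - 347 = 2√(25546); squaring, (γ^2 - 347)^2 = 4·25546, i.e. γ^4 - 694γ^2 + 120409 - 102184 = 0, i.e. γ^4 - 694γ^2 + 18225 = 0. So γ is a root of x^4 - 694x^2 + 18225. This polynomial is irreducible over Q: it has no rational root (each ±√106 ± √241 is irrational), and any factorization into two quadratics over Q would force √(25546) ∈ Q (pairing opposite roots) or √106, √241 ∈ Q (other pairings), all impossible. Hence [Q(γ):Q] = 4 = [Q(√106, √241):Q], so Q(γ) = Q(√106, √241).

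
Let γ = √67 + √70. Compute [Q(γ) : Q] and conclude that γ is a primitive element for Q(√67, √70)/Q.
[Q(γ) : Q] = 4 (equivalently, Q(γ) = Q(√67, √70))

Obviously Q(γ) ⊆ Q(√67, √70), and [Q(√67, √70):Q] = 4 (since 67, 70 are distinct squarefree integers > 1 with 4690 not a perfect square). To show equality we compute the minimal polynomial of γ. From γ = √67 + √70: γ^2 = 67 + 2√(4690) + 70 = 137 + 2√(4690), so γ^2 - 137 = 2√(4690); squaring, (γ^2 - 137)^2 = 4·4690, i.e. γ^4 - 274γ^2 + 18769 - 18760 = 0, i.e. γ^4 - 274γ^2 + 9 = 0. So γ is a root of x^4 - 274x^2 + 9. This polynomial is irreducible over Q: it has no rational root (each ±√67 ± √70 is irrational), and any factorization into two quadratics over Q would force √(4690) ∈ Q (pairing opposite roots) or √67, √70 ∈ Q (other pairings), all impossible. Hence [Q(γ):Q] = 4 = [Q(√67, √70):Q], so Q(γ) = Q(√67, √70).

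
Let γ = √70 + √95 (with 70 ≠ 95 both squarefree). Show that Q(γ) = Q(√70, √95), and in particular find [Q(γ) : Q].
[Q(γ) : Q] = 4 (equivalently, Q(γ) = Q(√70, √95))

Obviously Q(γ) ⊆ Q(√70, √95), and [Q(√70, √95):Q] = 4 (since 70, 95 are distinct squarefree integers > 1 with 6650 not a perfect square). To show equality we compute the minimal polynomial of γ. From γ = √70 + √95: γ^2 = 70 + 2√(6650) + 95 = 165 + 2√(6650), so γ^2 - 165 = 2√(6650); squaring, (γ^2 - 165)^2 = 4·6650, i.e. γ^4 - 330γ^2 + 27225 - 26600 = 0, i.e. γ^4 - 330γ^2 + 625 = 0. So γ is a root of x^4 - 330x^2 + 625. This polynomial is irreducible over Q: it has no rational root (each ±√70 ± √95 is irrational), and any factorization into two quadratics over Q would force √(6650) ∈ Q (pairing opposite roots) or √70, √95 ∈ Q (other pairings), all impossible. Hence [Q(γ):Q] = 4 = [Q(√70, √95):Q], so Q(γ) = Q(√70, √95).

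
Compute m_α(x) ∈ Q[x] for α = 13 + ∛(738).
m_α(x) = x^3 - 39x^2 + 507x - 2935

Set β = α - 13 = ∛(738), so β^3 = 738. Then (α - 13)^3 - 738 = 0, i.e. α is a root of g(x) = (x - 13)^3 - 738 = x^3 - 39x^2 + 507x - 2935. Since g(x) = h(x - 13) where h(x) = x^3 - 738, and h is irreducible over Q (because 738 is not a perfect cube, so h has no rational root, and a monic cubic with no rational root is irreducible), g is also irreducible (irreducibility is preserved under the substitution x → x - 13). Hence m_α(x) = x^3 - 39x^2 + 507x - 2935.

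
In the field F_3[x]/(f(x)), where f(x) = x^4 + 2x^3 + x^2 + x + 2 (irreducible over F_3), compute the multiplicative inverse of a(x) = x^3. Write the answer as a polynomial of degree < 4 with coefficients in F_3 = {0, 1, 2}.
a(x)^(-1) ≡ 2x^3 + 2x^2 + 2x + 2 (mod f(x))

Since f is irreducible over F_3, F_3[x]/(f) is a field and a(x) ≠ 0 has an inverse. Apply the extended Euclidean algorithm to f(x) and a(x) in F_3[x]: f(x) = (x + 2)·a(x) + (x^2 + x + 2);  a(x) = (x + 2)·(x^2 + x + 2) + (2x + 2);  (x^2 + x + 2) = (2x)·(2x + 2) + (2). The last nonzero remainder is the constant 2 = gcd(f, a) in F_3. Back-substituting through the division chain expresses 2 = s(x)·a(x) + t(x)·f(x) with s(x) ≡ x^3 + x^2 + x + 1 (mod f), so (x^3 + x^2 + x + 1)·a(x) ≡ 2 (mod f). Multiplying by 2^(-1) ≡ 2 in F_3 gives a(x)^(-1) ≡ 2·(x^3 + x^2 + x + 1) ≡ 2x^3 + 2x^2 + 2x + 2 (mod f). Check: (x^3)·(2x^3 + 2x^2 + 2x + 2) = 2x^6 + 2x^5 + 2x^4 + 2x^3 ≡ 1 (mod x^4 + 2x^3 + x^2 + x + 2).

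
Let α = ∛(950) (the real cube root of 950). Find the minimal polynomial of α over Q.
m_α(x) = x^3 - 950

α satisfies α^3 = 950, so x^3 - 950 annihilates α. By the rational root test, a rational root p/q (in lowest terms) of x^3 - 950 would satisfy p^3 = 950 q^3, forcing q = 1 and p^3 = 950; but 950 is not a perfect cube, contradiction. A monic cubic over Q with no rational root is irreducible (any nontrivial factorization would include a linear factor). Hence x^3 - 950 is the minimal polynomial of α, and in particular [Q(α):Q] = 3.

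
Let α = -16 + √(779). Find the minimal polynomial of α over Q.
m_α(x) = x^2 + 32x - 523

From α + 16 = √(779), squaring gives (α + 16)^2 = 779, i.e. α^2 + 32α + 256 = 779, so α^2 + 32α - 523 = 0. The discriminant of x^2 + 32x - 523 is (32)^2 - 4·(-523) = 1024 + 2092 = 3116, and 4·(779) is not a perfect square in Q since 779 is squarefree and ≠ 1. Hence x^2 + 32x - 523 is irreducible over Q and is the minimal polynomial of α.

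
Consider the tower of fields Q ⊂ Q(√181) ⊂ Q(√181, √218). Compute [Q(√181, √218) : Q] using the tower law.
[Q(√181, √218) : Q] = 4

[Q(√181):Q] = 2 (min poly x^2 - 181, irreducible since 181 is squarefree > 1). For the top step, suppose √218 ∈ Q(√181), say √218 = c + d√181 with c, d ∈ Q. Squaring: 218 = c^2 + 181d^2 + 2cd√181. Since √181 ∉ Q this forces 2cd = 0. If d = 0 then √218 = c ∈ Q, contradicting 218 squarefree > 1. If c = 0 then 218 = 181d^2, so 181·218 = (181d)^2 is a perfect square in Q — but 181·218 = 39458 is not a perfect square (since 181 and 218 are distinct squarefree integers). Contradiction. Hence √218 ∉ Q(√181), so x^2 - 218 stays irreducible over Q(√181) and [Q(√181, √218) : Q(√181)] = 2. By the tower law, [Q(√181, √218) : Q] = 2 · 2 = 4.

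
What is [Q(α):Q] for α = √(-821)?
[Q(α):Q] = 2

[Q(α):Q] equals the degree of the minimal polynomial of α. Here α^2 = -821 and x^2 + 821 is irreducible (d = -821 is squarefree, ≠ 1, hence not a square), so deg(m_α) = 2. Thus [Q(α):Q] = 2.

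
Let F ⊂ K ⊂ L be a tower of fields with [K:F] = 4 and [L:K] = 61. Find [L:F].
[L:F] = 244

The tower law says that for any tower of field extensions F ⊂ K ⊂ L with finite degrees, [L:F] = [L:K] · [K:F]. Here this gives [L:F] = 61 · 4 = 244.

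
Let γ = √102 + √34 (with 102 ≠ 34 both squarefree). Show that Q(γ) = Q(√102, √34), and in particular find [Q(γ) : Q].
[Q(γ) : Q] = 4 (equivalently, Q(γ) = Q(√102, √34))

Obviously Q(γ) ⊆ Q(√102, √34), and [Q(√102, √34):Q] = 4 (since 102, 34 are distinct squarefree integers > 1 with 3468 not a perfect square). To show equality we compute the minimal polynomial of γ. From γ = √102 + √34: γ^2 = 102 + 2√(3468) + 34 = 136 + 2√(3468), so γ^2 - 136 = 2√(3468); squaring, (γ^2 - 136)^2 = 4·3468, i.e. γ^4 - 272γ^2 + 18496 - 13872 = 0, i.e. γ^4 - 272γ^2 + 4624 = 0. So γ is a root of x^4 - 272x^2 + 4624. This polynomial is irreducible over Q: it has no rational root (each ±√102 ± √34 is irrational), and any factorization into two quadratics over Q would force √(3468) ∈ Q (pairing opposite roots) or √102, √34 ∈ Q (other pairings), all impossible. Hence [Q(γ):Q] = 4 = [Q(√102, √34):Q], so Q(γ) = Q(√102, √34).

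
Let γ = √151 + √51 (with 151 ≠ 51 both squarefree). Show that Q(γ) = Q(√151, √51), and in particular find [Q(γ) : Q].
[Q(γ) : Q] = 4 (equivalently, Q(γ) = Q(√151, √51))

Obviously Q(γ) ⊆ Q(√151, √51), and [Q(√151, √51):Q] = 4 (since 151, 51 are distinct squarefree integers > 1 with 7701 not a perfect square). To show equality we compute the minimal polynomial of γ. From γ = √151 + √51: γ^2 = 151 + 2√(7701) + 51 = 202 + 2√(7701), so γ^2 - 202 = 2√(7701); squaring, (γ^2 - 202)^2 = 4·7701, i.e. γ^4 - 404γ^2 + 40804 - 30804 = 0, i.e. γ^4 - 404γ^2 + 10000 = 0. So γ is a root of x^4 - 404x^2 + 10000. This polynomial is irreducible over Q: it has no rational root (each ±√151 ± √51 is irrational), and any factorization into two quadratics over Q would force √(7701) ∈ Q (pairing opposite roots) or √151, √51 ∈ Q (other pairings), all impossible. Hence [Q(γ):Q] = 4 = [Q(√151, √51):Q], so Q(γ) = Q(√151, √51).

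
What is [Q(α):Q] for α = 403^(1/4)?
[Q(α):Q] = 4

α is a root of x^4 - 403. By Eisenstein's criterion at the prime p = 13 (which divides the constant term 403 but p^2 = 169 does not, since 403 is squarefree), x^4 - 403 is irreducible over Q. Hence [Q(α):Q] = 4.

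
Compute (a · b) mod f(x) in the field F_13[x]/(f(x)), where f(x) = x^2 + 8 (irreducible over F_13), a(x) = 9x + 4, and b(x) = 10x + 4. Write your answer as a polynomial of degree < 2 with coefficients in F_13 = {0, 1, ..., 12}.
a · b ≡ 11x + 11 (mod f(x))

Multiply in F_13[x]: a(x)·b(x) = (9x + 4)·(10x + 4) = 12x^2 + 11x + 3. This has degree ≥ 2, so divide by f(x) over F_13: 12x^2 + 11x + 3 = (12)·(x^2 + 8) + (11x + 11). Hence a·b ≡ 11x + 11 (mod f). (F_13[x]/(f) is a field with 13^2 = 169 elements since f is irreducible of degree 2.)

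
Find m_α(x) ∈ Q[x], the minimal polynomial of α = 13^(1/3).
m_α(x) = x^3 - 13

α satisfies α^3 = 13, so x^3 - 13 annihilates α. By the rational root test, a rational root p/q (in lowest terms) of x^3 - 13 would satisfy p^3 = 13 q^3, forcing q = 1 and p^3 = 13; but 13 is not a perfect cube, contradiction. A monic cubic over Q with no rational root is irreducible (any nontrivial factorization would include a linear factor). Hence x^3 - 13 is the minimal polynomial of α, and in particular [Q(α):Q] = 3.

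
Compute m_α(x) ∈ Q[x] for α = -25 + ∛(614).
m_α(x) = x^3 + 75x^2 + 1875x + 15011

Set β = α + 25 = ∛(614), so β^3 = 614. Then (α + 25)^3 - 614 = 0, i.e. α is a root of g(x) = (x + 25)^3 - 614 = x^3 + 75x^2 + 1875x + 15011. Since g(x) = h(x + 25) where h(x) = x^3 - 614, and h is irreducible over Q (because 614 is not a perfect cube, so h has no rational root, and a monic cubic with no rational root is irreducible), g is also irreducible (irreducibility is preserved under the substitution x → x + 25). Hence m_α(x) = x^3 + 75x^2 + 1875x + 15011.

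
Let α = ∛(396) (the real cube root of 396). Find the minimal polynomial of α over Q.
m_α(x) = x^3 - 396

α satisfies α^3 = 396, so x^3 - 396 annihilates α. By the rational root test, a rational root p/q (in lowest terms) of x^3 - 396 would satisfy p^3 = 396 q^3, forcing q = 1 and p^3 = 396; but 396 is not a perfect cube, contradiction. A monic cubic over Q with no rational root is irreducible (any nontrivial factorization would include a linear factor). Hence x^3 - 396 is the minimal polynomial of α, and in particular [Q(α):Q] = 3.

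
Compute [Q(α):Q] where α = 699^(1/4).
[Q(α):Q] = 4

α is a root of x^4 - 699. By Eisenstein's criterion at the prime p = 3 (which divides the constant term 699 but p^2 = 9 does not, since 699 is squarefree), x^4 - 699 is irreducible over Q. Hence [Q(α):Q] = 4.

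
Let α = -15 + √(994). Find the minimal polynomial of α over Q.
m_α(x) = x^2 + 30x - 769

From α + 15 = √(994), squaring gives (α + 15)^2 = 994, i.e. α^2 + 30α + 225 = 994, so α^2 + 30α - 769 = 0. The discriminant of x^2 + 30x - 769 is (30)^2 - 4·(-769) = 900 + 3076 = 3976, and 4·(994) is not a perfect square in Q since 994 is squarefree and ≠ 1. Hence x^2 + 30x - 769 is irreducible over Q and is the minimal polynomial of α.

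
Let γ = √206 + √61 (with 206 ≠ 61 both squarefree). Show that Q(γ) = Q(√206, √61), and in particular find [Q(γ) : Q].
[Q(γ) : Q] = 4 (equivalently, Q(γ) = Q(√206, √61))

Obviously Q(γ) ⊆ Q(√206, √61), and [Q(√206, √61):Q] = 4 (since 206, 61 are distinct squarefree integers > 1 with 12566 not a perfect square). To show equality we compute the minimal polynomial of γ. From γ = √206 + √61: γ^2 = 206 + 2√(12566) + 61 = 267 + 2√(12566), so γ^2 - 267 = 2√(12566); squaring, (γ^2 - 267)^2 = 4·12566, i.e. γ^4 - 534γ^2 + 71289 - 50264 = 0, i.e. γ^4 - 534γ^2 + 21025 = 0. So γ is a root of x^4 - 534x^2 + 21025. This polynomial is irreducible over Q: it has no rational root (each ±√206 ± √61 is irrational), and any factorization into two quadratics over Q would force √(12566) ∈ Q (pairing opposite roots) or √206, √61 ∈ Q (other pairings), all impossible. Hence [Q(γ):Q] = 4 = [Q(√206, √61):Q], so Q(γ) = Q(√206, √61).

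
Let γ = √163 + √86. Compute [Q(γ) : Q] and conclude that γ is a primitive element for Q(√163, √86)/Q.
[Q(γ) : Q] = 4 (equivalently, Q(γ) = Q(√163, √86))

Obviously Q(γ) ⊆ Q(√163, √86), and [Q(√163, √86):Q] = 4 (since 163, 86 are distinct squarefree integers > 1 with 14018 not a perfect square). To show equality we compute the minimal polynomial of γ. From γ = √163 + √86: γ^2 = 163 + 2√(14018) + 86 = 249 + 2√(14018), so γ^2 - 249 = 2√(14018); squaring, (γ^2 - 249)^2 = 4·14018, i.e. γ^4 - 498γ^2 + 62001 - 56072 = 0, i.e. γ^4 - 498γ^2 + 5929 = 0. So γ is a root of x^4 - 498x^2 + 5929. This polynomial is irreducible over Q: it has no rational root (each ±√163 ± √86 is irrational), and any factorization into two quadratics over Q would force √(14018) ∈ Q (pairing opposite roots) or √163, √86 ∈ Q (other pairings), all impossible. Hence [Q(γ):Q] = 4 = [Q(√163, √86):Q], so Q(γ) = Q(√163, √86).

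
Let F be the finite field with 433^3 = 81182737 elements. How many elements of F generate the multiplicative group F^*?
There are φ(81182736) = 26313984 primitive elements

F_q^* is cyclic of order q - 1 = 81182736. A cyclic group of order m has exactly φ(m) generators. Here m = 81182736 = 2^4 · 3^4 · 37 · 1693, so the number of primitive elements is φ(81182736) = 26313984.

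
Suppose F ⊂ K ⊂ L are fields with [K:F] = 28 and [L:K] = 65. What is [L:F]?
[L:F] = 1820

The tower law says that for any tower of field extensions F ⊂ K ⊂ L with finite degrees, [L:F] = [L:K] · [K:F]. Here this gives [L:F] = 65 · 28 = 1820.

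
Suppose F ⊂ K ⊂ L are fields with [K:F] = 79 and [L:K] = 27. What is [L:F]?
[L:F] = 2133

The tower law says that for any tower of field extensions F ⊂ K ⊂ L with finite degrees, [L:F] = [L:K] · [K:F]. Here this gives [L:F] = 27 · 79 = 2133.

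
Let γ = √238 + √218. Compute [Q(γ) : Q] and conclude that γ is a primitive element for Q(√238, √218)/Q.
[Q(γ) : Q] = 4 (equivalently, Q(γ) = Q(√238, √218))

Obviously Q(γ) ⊆ Q(√238, √218), and [Q(√238, √218):Q] = 4 (since 238, 218 are distinct squarefree integers > 1 with 51884 not a perfect square). To show equality we compute the minimal polynomial of γ. From γ = √238 + √218: γ^2 = 238 + 2√(51884) + 218 = 456 + 2√(51884), so γ^2 - 456 = 2√(51884); squaring, (γ^2 - 456)^2 = 4·51884, i.e. γ^4 - 912γ^2 + 207936 - 207536 = 0, i.e. γ^4 - 912γ^2 + 400 = 0. So γ is a root of x^4 - 912x^2 + 400. This polynomial is irreducible over Q: it has no rational root (each ±√238 ± √218 is irrational), and any factorization into two quadratics over Q would force √(51884) ∈ Q (pairing opposite roots) or √238, √218 ∈ Q (other pairings), all impossible. Hence [Q(γ):Q] = 4 = [Q(√238, √218):Q], so Q(γ) = Q(√238, √218).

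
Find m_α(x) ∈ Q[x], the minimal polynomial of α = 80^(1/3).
m_α(x) = x^3 - 80

α satisfies α^3 = 80, so x^3 - 80 annihilates α. By the rational root test, a rational root p/q (in lowest terms) of x^3 - 80 would satisfy p^3 = 80 q^3, forcing q = 1 and p^3 = 80; but 80 is not a perfect cube, contradiction. A monic cubic over Q with no rational root is irreducible (any nontrivial factorization would include a linear factor). Hence x^3 - 80 is the minimal polynomial of α, and in particular [Q(α):Q] = 3.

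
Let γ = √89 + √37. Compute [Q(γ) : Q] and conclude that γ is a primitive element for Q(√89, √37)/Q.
[Q(γ) : Q] = 4 (equivalently, Q(γ) = Q(√89, √37))

Obviously Q(γ) ⊆ Q(√89, √37), and [Q(√89, √37):Q] = 4 (since 89, 37 are distinct squarefree integers > 1 with 3293 not a perfect square). To show equality we compute the minimal polynomial of γ. From γ = √89 + √37: γ^2 = 89 + 2√(3293) + 37 = 126 + 2√(3293), so γ^2 - 126 = 2√(3293); squaring, (γ^2 - 126)^2 = 4·3293, i.e. γ^4 - 252γ^2 + 15876 - 13172 = 0, i.e. γ^4 - 252γ^2 + 2704 = 0. So γ is a root of x^4 - 252x^2 + 2704. This polynomial is irreducible over Q: it has no rational root (each ±√89 ± √37 is irrational), and any factorization into two quadratics over Q would force √(3293) ∈ Q (pairing opposite roots) or √89, √37 ∈ Q (other pairings), all impossible. Hence [Q(γ):Q] = 4 = [Q(√89, √37):Q], so Q(γ) = Q(√89, √37).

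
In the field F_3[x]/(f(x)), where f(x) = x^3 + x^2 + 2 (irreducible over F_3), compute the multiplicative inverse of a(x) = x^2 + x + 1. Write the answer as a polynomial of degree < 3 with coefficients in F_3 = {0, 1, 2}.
a(x)^(-1) ≡ 2x^2 + 1 (mod f(x))

Since f is irreducible over F_3, F_3[x]/(f) is a field and a(x) ≠ 0 has an inverse. Apply the extended Euclidean algorithm to f(x) and a(x) in F_3[x]: f(x) = (x)·a(x) + (2x + 2);  a(x) = (2x)·(2x + 2) + (1). The last nonzero remainder is the constant 1 = gcd(f, a) in F_3. Back-substituting through the division chain expresses 1 = s(x)·a(x) + t(x)·f(x) with s(x) ≡ 2x^2 + 1 (mod f), so a(x)^(-1) ≡ s(x) = 2x^2 + 1 (mod f). Check: (x^2 + x + 1)·(2x^2 + 1) = 2x^4 + 2x^3 + x + 1 ≡ 1 (mod x^3 + x^2 + 2).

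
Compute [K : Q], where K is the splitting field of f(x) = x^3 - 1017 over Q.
[K : Q] = 6

The roots of x^3 - 1017 are ∛1017, ω∛1017, ω^2∛1017 where ω = e^(2πi/3) is a primitive cube root of unity, so K = Q(∛1017, ω). Now [Q(∛1017):Q] = 3 (since 1017 is not a perfect cube, x^3 - 1017 is irreducible) and [Q(ω):Q] = 2. Both 2 and 3 divide [K:Q], and [K:Q] ≤ 3·2 = 6, so [K:Q] = 6. (Equivalently: Q(∛1017) ⊂ R but ω ∉ R, so [K : Q(∛1017)] = 2.)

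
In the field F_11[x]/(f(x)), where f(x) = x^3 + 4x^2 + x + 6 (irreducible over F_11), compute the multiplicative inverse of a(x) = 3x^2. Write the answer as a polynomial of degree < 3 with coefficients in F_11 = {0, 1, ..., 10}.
a(x)^(-1) ≡ 5x^2 + x + 6 (mod f(x))

Since f is irreducible over F_11, F_11[x]/(f) is a field and a(x) ≠ 0 has an inverse. Apply the extended Euclidean algorithm to f(x) and a(x) in F_11[x]: f(x) = (4x + 5)·a(x) + (x + 6);  a(x) = (3x + 4)·(x + 6) + (9). The last nonzero remainder is the constant 9 = gcd(f, a) in F_11. Back-substituting through the division chain expresses 9 = s(x)·a(x) + t(x)·f(x) with s(x) ≡ x^2 + 9x + 10 (mod f), so (x^2 + 9x + 10)·a(x) ≡ 9 (mod f). Multiplying by 9^(-1) ≡ 5 in F_11 gives a(x)^(-1) ≡ 5·(x^2 + 9x + 10) ≡ 5x^2 + x + 6 (mod f). Check: (3x^2)·(5x^2 + x + 6) = 4x^4 + 3x^3 + 7x^2 ≡ 1 (mod x^3 + 4x^2 + x + 6).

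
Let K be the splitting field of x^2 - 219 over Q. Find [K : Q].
[K : Q] = 2

f(x) = x^2 - 219 factors as (x - √219)(x + √219). The splitting field is K = Q(√219). Since 219 is squarefree and > 1, it is not a perfect square, so x^2 - 219 is irreducible over Q and [Q(√219) : Q] = 2. Hence [K : Q] = 2.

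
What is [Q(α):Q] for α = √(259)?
[Q(α):Q] = 2

[Q(α):Q] equals the degree of the minimal polynomial of α. Here α^2 = 259 and x^2 - 259 is irreducible (d = 259 is squarefree, ≠ 1, hence not a square), so deg(m_α) = 2. Thus [Q(α):Q] = 2.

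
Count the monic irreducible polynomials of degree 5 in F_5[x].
There are 624 monic irreducible polynomials of degree 5 over F_5

Each element of F_{5^5} that lies in no proper subfield is a root of exactly one monic irreducible of degree 5 over F_5, and each such polynomial has 5 distinct roots in F_{5^5}. By Möbius inversion the count is N_5(5) = (1/5) Σ_{d|5} μ(5/d) · 5^d = (1/5)(μ(5)·5^1 + μ(1)·5^5) = 3120/5 = 624.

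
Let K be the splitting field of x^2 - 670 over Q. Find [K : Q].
[K : Q] = 2

f(x) = x^2 - 670 factors as (x - √670)(x + √670). The splitting field is K = Q(√670). Since 670 is squarefree and > 1, it is not a perfect square, so x^2 - 670 is irreducible over Q and [Q(√670) : Q] = 2. Hence [K : Q] = 2.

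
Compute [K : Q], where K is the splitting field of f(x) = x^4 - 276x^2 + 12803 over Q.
[K : Q] = 4

Solving the quadratic in x^2: x^2 = (276 ± √(276^2 - 4·12803))/2 = (276 ± √24964)/2 = (276 ± 158)/2, giving x^2 = 59 or x^2 = 217. So f(x) = (x^2 - 59)(x^2 - 217) and the roots of f are ±√59, ±√217. Hence the splitting field is K = Q(√59, √217). Since 59 and 217 are distinct squarefree integers > 1, their product 12803 is not a perfect square, so √217 ∉ Q(√59). By the tower law [K:Q] = [Q(√59,√217):Q(√59)] · [Q(√59):Q] = 2 · 2 = 4.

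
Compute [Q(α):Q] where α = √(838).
[Q(α):Q] = 2

[Q(α):Q] equals the degree of the minimal polynomial of α. Here α^2 = 838 and x^2 - 838 is irreducible (d = 838 is squarefree, ≠ 1, hence not a square), so deg(m_α) = 2. Thus [Q(α):Q] = 2.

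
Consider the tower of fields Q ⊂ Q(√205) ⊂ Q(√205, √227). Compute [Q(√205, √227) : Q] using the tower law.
[Q(√205, √227) : Q] = 4

[Q(√205):Q] = 2 (min poly x^2 - 205, irreducible since 205 is squarefree > 1). For the top step, suppose √227 ∈ Q(√205), say √227 = c + d√205 with c, d ∈ Q. Squaring: 227 = c^2 + 205d^2 + 2cd√205. Since √205 ∉ Q this forces 2cd = 0. If d = 0 then √227 = c ∈ Q, contradicting 227 squarefree > 1. If c = 0 then 227 = 205d^2, so 205·227 = (205d)^2 is a perfect square in Q — but 205·227 = 46535 is not a perfect square (since 205 and 227 are distinct squarefree integers). Contradiction. Hence √227 ∉ Q(√205), so x^2 - 227 stays irreducible over Q(√205) and [Q(√205, √227) : Q(√205)] = 2. By the tower law, [Q(√205, √227) : Q] = 2 · 2 = 4.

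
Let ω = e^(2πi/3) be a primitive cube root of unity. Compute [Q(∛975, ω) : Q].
[Q(∛975, ω) : Q] = 6

[Q(∛975):Q] = 3 (min poly x^3 - 975, irreducible since 975 is not a perfect cube). [Q(ω):Q] = 2 (min poly x^2 + x + 1). Since Q(∛975) ⊂ R and ω ∉ R, we have ω ∉ Q(∛975), so x^2 + x + 1 remains irreducible over Q(∛975) and [Q(∛975, ω) : Q(∛975)] = 2. By the tower law, [Q(∛975, ω) : Q] = 3 · 2 = 6. (In fact Q(∛975, ω) is the splitting field of x^3 - 975 over Q.)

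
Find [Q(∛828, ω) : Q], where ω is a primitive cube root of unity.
[Q(∛828, ω) : Q] = 6

[Q(∛828):Q] = 3 (min poly x^3 - 828, irreducible since 828 is not a perfect cube). [Q(ω):Q] = 2 (min poly x^2 + x + 1). Since Q(∛828) ⊂ R and ω ∉ R, we have ω ∉ Q(∛828), so x^2 + x + 1 remains irreducible over Q(∛828) and [Q(∛828, ω) : Q(∛828)] = 2. By the tower law, [Q(∛828, ω) : Q] = 3 · 2 = 6. (In fact Q(∛828, ω) is the splitting field of x^3 - 828 over Q.)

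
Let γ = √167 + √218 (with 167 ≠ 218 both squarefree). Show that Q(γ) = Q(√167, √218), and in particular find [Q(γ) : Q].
[Q(γ) : Q] = 4 (equivalently, Q(γ) = Q(√167, √218))

Obviously Q(γ) ⊆ Q(√167, √218), and [Q(√167, √218):Q] = 4 (since 167, 218 are distinct squarefree integers > 1 with 36406 not a perfect square). To show equality we compute the minimal polynomial of γ. From γ = √167 + √218: γ^2 = 167 + 2√(36406) + 218 = 385 + 2√(36406), so γ^2 - 385 = 2√(36406); squaring, (γ^2 - 385)^2 = 4·36406, i.e. γ^4 - 770γ^2 + 148225 - 145624 = 0, i.e. γ^4 - 770γ^2 + 2601 = 0. So γ is a root of x^4 - 770x^2 + 2601. This polynomial is irreducible over Q: it has no rational root (each ±√167 ± √218 is irrational), and any factorization into two quadratics over Q would force √(36406) ∈ Q (pairing opposite roots) or √167, √218 ∈ Q (other pairings), all impossible. Hence [Q(γ):Q] = 4 = [Q(√167, √218):Q], so Q(γ) = Q(√167, √218).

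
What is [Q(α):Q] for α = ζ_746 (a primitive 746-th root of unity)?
[Q(α):Q] = 372

The minimal polynomial of ζ_746 over Q is the 746-th cyclotomic polynomial Φ_746(x), which is irreducible over Q and has degree φ(746) = 372. Hence [Q(α):Q] = φ(746) = 372.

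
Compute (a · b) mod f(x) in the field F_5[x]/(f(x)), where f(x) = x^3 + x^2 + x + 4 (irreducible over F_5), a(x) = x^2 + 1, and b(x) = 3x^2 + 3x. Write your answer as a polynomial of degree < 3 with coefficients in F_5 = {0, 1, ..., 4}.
a · b ≡ x (mod f(x))

Multiply in F_5[x]: a(x)·b(x) = (x^2 + 1)·(3x^2 + 3x) = 3x^4 + 3x^3 + 3x^2 + 3x. This has degree ≥ 3, so divide by f(x) over F_5: 3x^4 + 3x^3 + 3x^2 + 3x = (3x)·(x^3 + x^2 + x + 4) + (x). Hence a·b ≡ x (mod f). (F_5[x]/(f) is a field with 5^3 = 125 elements since f is irreducible of degree 3.)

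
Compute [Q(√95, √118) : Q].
[Q(√95, √118) : Q] = 4

[Q(√95):Q] = 2 (min poly x^2 - 95, irreducible since 95 is squarefree > 1). For the top step, suppose √118 ∈ Q(√95), say √118 = c + d√95 with c, d ∈ Q. Squaring: 118 = c^2 + 95d^2 + 2cd√95. Since √95 ∉ Q this forces 2cd = 0. If d = 0 then √118 = c ∈ Q, contradicting 118 squarefree > 1. If c = 0 then 118 = 95d^2, so 95·118 = (95d)^2 is a perfect square in Q — but 95·118 = 11210 is not a perfect square (since 95 and 118 are distinct squarefree integers). Contradiction. Hence √118 ∉ Q(√95), so x^2 - 118 stays irreducible over Q(√95) and [Q(√95, √118) : Q(√95)] = 2. By the tower law, [Q(√95, √118) : Q] = 2 · 2 = 4.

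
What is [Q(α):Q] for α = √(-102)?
[Q(α):Q] = 2

[Q(α):Q] equals the degree of the minimal polynomial of α. Here α^2 = -102 and x^2 + 102 is irreducible (d = -102 is squarefree, ≠ 1, hence not a square), so deg(m_α) = 2. Thus [Q(α):Q] = 2.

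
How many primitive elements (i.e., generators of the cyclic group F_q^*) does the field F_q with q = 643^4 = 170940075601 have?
There are φ(170940075600) = 37019473920 primitive elements

F_q^* is cyclic of order q - 1 = 170940075600. A cyclic group of order m has exactly φ(m) generators. Here m = 170940075600 = 2^4 · 3 · 5^2 · 7 · 23 · 107 · 8269, so the number of primitive elements is φ(170940075600) = 37019473920.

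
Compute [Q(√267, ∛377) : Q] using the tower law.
[Q(√267, ∛377) : Q] = 6

Let L = Q(√267, ∛377). Since Q(√267) ⊂ L and [Q(√267):Q] = 2, the tower law gives 2 | [L:Q]. Likewise Q(∛377) ⊂ L with [Q(∛377):Q] = 3 (because 377 is not a perfect cube), so 3 | [L:Q]. As gcd(2,3) = 1, [L:Q] is divisible by 6. Conversely L is generated over Q by √267 and ∛377, so [L:Q] ≤ 2·3 = 6. Therefore [Q(√267, ∛377) : Q] = 6.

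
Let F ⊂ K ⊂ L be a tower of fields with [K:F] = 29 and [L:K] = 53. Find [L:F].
[L:F] = 1537

The tower law says that for any tower of field extensions F ⊂ K ⊂ L with finite degrees, [L:F] = [L:K] · [K:F]. Here this gives [L:F] = 53 · 29 = 1537.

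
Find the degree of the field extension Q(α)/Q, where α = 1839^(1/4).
[Q(α):Q] = 4

α is a root of x^4 - 1839. By Eisenstein's criterion at the prime p = 3 (which divides the constant term 1839 but p^2 = 9 does not, since 1839 is squarefree), x^4 - 1839 is irreducible over Q. Hence [Q(α):Q] = 4.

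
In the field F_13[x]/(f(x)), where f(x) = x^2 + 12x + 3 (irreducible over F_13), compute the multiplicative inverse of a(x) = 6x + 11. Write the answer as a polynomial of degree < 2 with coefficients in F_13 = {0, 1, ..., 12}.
a(x)^(-1) ≡ 8x + 12 (mod f(x))

Since f is irreducible over F_13, F_13[x]/(f) is a field and a(x) ≠ 0 has an inverse. Apply the extended Euclidean algorithm to f(x) and a(x) in F_13[x]: f(x) = (11x + 10)·a(x) + (10). The last nonzero remainder is the constant 10 = gcd(f, a) in F_13. Back-substituting through the division chain expresses 10 = s(x)·a(x) + t(x)·f(x) with s(x) ≡ 2x + 3 (mod f), so (2x + 3)·a(x) ≡ 10 (mod f). Multiplying by 10^(-1) ≡ 4 in F_13 gives a(x)^(-1) ≡ 4·(2x + 3) ≡ 8x + 12 (mod f). Check: (6x + 11)·(8x + 12) = 9x^2 + 4x + 2 ≡ 1 (mod x^2 + 12x + 3).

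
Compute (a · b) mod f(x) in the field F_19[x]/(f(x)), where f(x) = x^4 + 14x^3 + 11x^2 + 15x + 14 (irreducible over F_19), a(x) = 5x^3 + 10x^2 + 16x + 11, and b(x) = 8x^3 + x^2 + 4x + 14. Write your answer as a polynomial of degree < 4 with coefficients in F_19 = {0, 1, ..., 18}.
a · b ≡ 9x^3 + 2x^2 + 14x + 17 (mod f(x))

Multiply in F_19[x]: a(x)·b(x) = (5x^3 + 10x^2 + 16x + 11)·(8x^3 + x^2 + 4x + 14) = 2x^6 + 9x^5 + 6x^4 + 5x^3 + 6x^2 + 2x + 2. This has degree ≥ 4, so divide by f(x) over F_19: 2x^6 + 9x^5 + 6x^4 + 5x^3 + 6x^2 + 2x + 2 = (2x^2 + 3)·(x^4 + 14x^3 + 11x^2 + 15x + 14) + (9x^3 + 2x^2 + 14x + 17). Hence a·b ≡ 9x^3 + 2x^2 + 14x + 17 (mod f). (F_19[x]/(f) is a field with 19^4 = 130321 elements since f is irreducible of degree 4.)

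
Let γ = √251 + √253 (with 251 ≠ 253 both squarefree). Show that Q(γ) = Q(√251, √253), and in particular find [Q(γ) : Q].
[Q(γ) : Q] = 4 (equivalently, Q(γ) = Q(√251, √253))

Obviously Q(γ) ⊆ Q(√251, √253), and [Q(√251, √253):Q] = 4 (since 251, 253 are distinct squarefree integers > 1 with 63503 not a perfect square). To show equality we compute the minimal polynomial of γ. From γ = √251 + √253: γ^2 = 251 + 2√(63503) + 253 = 504 + 2√(63503), so γ^2 - 504 = 2√(63503); squaring, (γ^2 - 504)^2 = 4·63503, i.e. γ^4 - 1008γ^2 + 254016 - 254012 = 0, i.e. γ^4 - 1008γ^2 + 4 = 0. So γ is a root of x^4 - 1008x^2 + 4. This polynomial is irreducible over Q: it has no rational root (each ±√251 ± √253 is irrational), and any factorization into two quadratics over Q would force √(63503) ∈ Q (pairing opposite roots) or √251, √253 ∈ Q (other pairings), all impossible. Hence [Q(γ):Q] = 4 = [Q(√251, √253):Q], so Q(γ) = Q(√251, √253).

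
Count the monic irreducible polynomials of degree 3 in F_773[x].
There are 153963048 monic irreducible polynomials of degree 3 over F_773

Each element of F_{773^3} that lies in no proper subfield is a root of exactly one monic irreducible of degree 3 over F_773, and each such polynomial has 3 distinct roots in F_{773^3}. By Möbius inversion the count is N_773(3) = (1/3) Σ_{d|3} μ(3/d) · 773^d = (1/3)(μ(3)·773^1 + μ(1)·773^3) = 461889144/3 = 153963048.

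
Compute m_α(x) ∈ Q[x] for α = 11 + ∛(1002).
m_α(x) = x^3 - 33x^2 + 363x - 2333

Set β = α - 11 = ∛(1002), so β^3 = 1002. Then (α - 11)^3 - 1002 = 0, i.e. α is a root of g(x) = (x - 11)^3 - 1002 = x^3 - 33x^2 + 363x - 2333. Since g(x) = h(x - 11) where h(x) = x^3 - 1002, and h is irreducible over Q (because 1002 is not a perfect cube, so h has no rational root, and a monic cubic with no rational root is irreducible), g is also irreducible (irreducibility is preserved under the substitution x → x - 11). Hence m_α(x) = x^3 - 33x^2 + 363x - 2333.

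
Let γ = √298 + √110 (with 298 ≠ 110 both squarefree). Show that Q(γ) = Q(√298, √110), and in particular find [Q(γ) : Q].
[Q(γ) : Q] = 4 (equivalently, Q(γ) = Q(√298, √110))

Obviously Q(γ) ⊆ Q(√298, √110), and [Q(√298, √110):Q] = 4 (since 298, 110 are distinct squarefree integers > 1 with 32780 not a perfect square). To show equality we compute the minimal polynomial of γ. From γ = √298 + √110: γ^2 = 298 + 2√(32780) + 110 = 408 + 2√(32780), so γ^2 - 408 = 2√(32780); squaring, (γ^2 - 408)^2 = 4·32780, i.e. γ^4 - 816γ^2 + 166464 - 131120 = 0, i.e. γ^4 - 816γ^2 + 35344 = 0. So γ is a root of x^4 - 816x^2 + 35344. This polynomial is irreducible over Q: it has no rational root (each ±√298 ± √110 is irrational), and any factorization into two quadratics over Q would force √(32780) ∈ Q (pairing opposite roots) or √298, √110 ∈ Q (other pairings), all impossible. Hence [Q(γ):Q] = 4 = [Q(√298, √110):Q], so Q(γ) = Q(√298, √110).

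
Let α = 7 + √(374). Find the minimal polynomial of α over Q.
m_α(x) = x^2 - 14x - 325

From α - 7 = √(374), squaring gives (α - 7)^2 = 374, i.e. α^2 - 14α + 49 = 374, so α^2 - 14α - 325 = 0. The discriminant of x^2 - 14x - 325 is (-14)^2 - 4·(-325) = 196 + 1300 = 1496, and 4·(374) is not a perfect square in Q since 374 is squarefree and ≠ 1. Hence x^2 - 14x - 325 is irreducible over Q and is the minimal polynomial of α.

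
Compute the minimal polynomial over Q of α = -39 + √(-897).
m_α(x) = x^2 + 78x + 2418

From α + 39 = √(-897), squaring gives (α + 39)^2 = -897, i.e. α^2 + 78α + 1521 = -897, so α^2 + 78α + 2418 = 0. The discriminant of x^2 + 78x + 2418 is (78)^2 - 4·(2418) = 6084 - 9672 = -3588, and 4·(-897) is not a perfect square in Q since -897 is squarefree and ≠ 1. Hence x^2 + 78x + 2418 is irreducible over Q and is the minimal polynomial of α.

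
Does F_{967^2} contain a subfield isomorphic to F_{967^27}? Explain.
No: F_{967^27} is not a subfield of F_{967^2}

F_{p^m} embeds in F_{p^n} iff m | n. Here 27 ∤ 2 (since 2 = 0·27 + 2 with remainder 2 ≠ 0), so F_{967^27} is not a subfield of F_{967^2}. Equivalently: if it were, the tower law would give 27 = [F_{967^27}:F_967] dividing [F_{967^2}:F_967] = 2, contradiction.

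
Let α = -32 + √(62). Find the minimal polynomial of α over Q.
m_α(x) = x^2 + 64x + 962

From α + 32 = √(62), squaring gives (α + 32)^2 = 62, i.e. α^2 + 64α + 1024 = 62, so α^2 + 64α + 962 = 0. The discriminant of x^2 + 64x + 962 is (64)^2 - 4·(962) = 4096 - 3848 = 248, and 4·(62) is not a perfect square in Q since 62 is squarefree and ≠ 1. Hence x^2 + 64x + 962 is irreducible over Q and is the minimal polynomial of α.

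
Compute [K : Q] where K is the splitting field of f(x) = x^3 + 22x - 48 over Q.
[K : Q] = 6

By the rational root test, any rational root of the monic integer polynomial f(x) = x^3 + 22x - 48 must be an integer dividing the constant term -48, i.e. one of ±{1, 2, 3, 4, 6, 8, 12, 16, 24, 48}. Evaluating: f(1) = -25, f(-1) = -71, f(2) = 4, f(-2) = -100, f(3) = 45, f(-3) = -141, f(4) = 104, f(-4) = -200, f(6) = 300, f(-6) = -396, f(8) = 640, f(-8) = -736, f(12) = 1944, f(-12) = -2040, f(16) = 4400, f(-16) = -4496, f(24) = 14304, f(-24) = -14400, f(48) = 111600, f(-48) = -111696; none is 0, so f has no rational root and is therefore irreducible over Q (a cubic with no linear factor over a field is irreducible). For an irreducible cubic, the Galois group is A_3 or S_3 according as the discriminant disc(f) = -4a^3 - 27b^2 = -4·(22)^3 - 27·(-48)^2 = -104800 is or is not a square in Q. Here disc(f) = -104800 is not a perfect square in Q, so the Galois group of f over Q is not contained in A_3 and must be all of S_3. The splitting field has degree |S_3| = 6 over Q, so [K : Q] = 6.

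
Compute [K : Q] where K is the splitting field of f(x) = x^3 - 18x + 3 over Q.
[K : Q] = 6

By the rational root test, any rational root of the monic integer polynomial f(x) = x^3 - 18x + 3 must be an integer dividing the constant term 3, i.e. one of ±{1, 3}. Evaluating: f(1) = -14, f(-1) = 20, f(3) = -24, f(-3) = 30; none is 0, so f has no rational root and is therefore irreducible over Q (a cubic with no linear factor over a field is irreducible). For an irreducible cubic, the Galois group is A_3 or S_3 according as the discriminant disc(f) = -4a^3 - 27b^2 = -4·(-18)^3 - 27·(3)^2 = 23085 is or is not a square in Q. Here disc(f) = 23085 is not a perfect square in Q, so the Galois group of f over Q is not contained in A_3 and must be all of S_3. The splitting field has degree |S_3| = 6 over Q, so [K : Q] = 6.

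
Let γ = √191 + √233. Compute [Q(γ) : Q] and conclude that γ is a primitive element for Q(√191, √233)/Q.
[Q(γ) : Q] = 4 (equivalently, Q(γ) = Q(√191, √233))

Obviously Q(γ) ⊆ Q(√191, √233), and [Q(√191, √233):Q] = 4 (since 191, 233 are distinct squarefree integers > 1 with 44503 not a perfect square). To show equality we compute the minimal polynomial of γ. From γ = √191 + √233: γ^2 = 191 + 2√(44503) + 233 = 424 + 2√(44503), so γ^2 - 424 = 2√(44503); squaring, (γ^2 - 424)^2 = 4·44503, i.e. γ^4 - 848γ^2 + 179776 - 178012 = 0, i.e. γ^4 - 848γ^2 + 1764 = 0. So γ is a root of x^4 - 848x^2 + 1764. This polynomial is irreducible over Q: it has no rational root (each ±√191 ± √233 is irrational), and any factorization into two quadratics over Q would force √(44503) ∈ Q (pairing opposite roots) or √191, √233 ∈ Q (other pairings), all impossible. Hence [Q(γ):Q] = 4 = [Q(√191, √233):Q], so Q(γ) = Q(√191, √233).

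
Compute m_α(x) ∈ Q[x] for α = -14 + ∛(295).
m_α(x) = x^3 + 42x^2 + 588x + 2449

Set β = α + 14 = ∛(295), so β^3 = 295. Then (α + 14)^3 - 295 = 0, i.e. α is a root of g(x) = (x + 14)^3 - 295 = x^3 + 42x^2 + 588x + 2449. Since g(x) = h(x + 14) where h(x) = x^3 - 295, and h is irreducible over Q (because 295 is not a perfect cube, so h has no rational root, and a monic cubic with no rational root is irreducible), g is also irreducible (irreducibility is preserved under the substitution x → x + 14). Hence m_α(x) = x^3 + 42x^2 + 588x + 2449.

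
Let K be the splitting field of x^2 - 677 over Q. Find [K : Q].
[K : Q] = 2

f(x) = x^2 - 677 factors as (x - √677)(x + √677). The splitting field is K = Q(√677). Since 677 is squarefree and > 1, it is not a perfect square, so x^2 - 677 is irreducible over Q and [Q(√677) : Q] = 2. Hence [K : Q] = 2.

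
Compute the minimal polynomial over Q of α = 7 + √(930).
m_α(x) = x^2 - 14x - 881

From α - 7 = √(930), squaring gives (α - 7)^2 = 930, i.e. α^2 - 14α + 49 = 930, so α^2 - 14α - 881 = 0. The discriminant of x^2 - 14x - 881 is (-14)^2 - 4·(-881) = 196 + 3524 = 3720, and 4·(930) is not a perfect square in Q since 930 is squarefree and ≠ 1. Hence x^2 - 14x - 881 is irreducible over Q and is the minimal polynomial of α.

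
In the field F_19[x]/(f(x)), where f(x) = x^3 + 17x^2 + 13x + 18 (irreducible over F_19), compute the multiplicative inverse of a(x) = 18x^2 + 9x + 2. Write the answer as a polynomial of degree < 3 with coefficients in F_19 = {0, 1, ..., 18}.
a(x)^(-1) ≡ 10x^2 + 10x + 18 (mod f(x))

Since f is irreducible over F_19, F_19[x]/(f) is a field and a(x) ≠ 0 has an inverse. Apply the extended Euclidean algorithm to f(x) and a(x) in F_19[x]: f(x) = (18x + 12)·a(x) + (2x + 13);  a(x) = (9x + 3)·(2x + 13) + (1). The last nonzero remainder is the constant 1 = gcd(f, a) in F_19. Back-substituting through the division chain expresses 1 = s(x)·a(x) + t(x)·f(x) with s(x) ≡ 10x^2 + 10x + 18 (mod f), so a(x)^(-1) ≡ s(x) = 10x^2 + 10x + 18 (mod f). Check: (18x^2 + 9x + 2)·(10x^2 + 10x + 18) = 9x^4 + 4x^3 + 16x^2 + 11x + 17 ≡ 1 (mod x^3 + 17x^2 + 13x + 18).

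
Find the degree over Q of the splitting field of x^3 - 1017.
[K : Q] = 6

The roots of x^3 - 1017 are ∛1017, ω∛1017, ω^2∛1017 where ω = e^(2πi/3) is a primitive cube root of unity, so K = Q(∛1017, ω). Now [Q(∛1017):Q] = 3 (since 1017 is not a perfect cube, x^3 - 1017 is irreducible) and [Q(ω):Q] = 2. Both 2 and 3 divide [K:Q], and [K:Q] ≤ 3·2 = 6, so [K:Q] = 6. (Equivalently: Q(∛1017) ⊂ R but ω ∉ R, so [K : Q(∛1017)] = 2.)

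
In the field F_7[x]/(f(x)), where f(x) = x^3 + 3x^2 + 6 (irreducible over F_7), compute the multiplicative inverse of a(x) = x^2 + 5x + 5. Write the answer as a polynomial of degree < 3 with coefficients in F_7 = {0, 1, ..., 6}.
a(x)^(-1) ≡ 6x^2 + 3x (mod f(x))

Since f is irreducible over F_7, F_7[x]/(f) is a field and a(x) ≠ 0 has an inverse. Apply the extended Euclidean algorithm to f(x) and a(x) in F_7[x]: f(x) = (x + 5)·a(x) + (5x + 2);  a(x) = (3x + 4)·(5x + 2) + (4). The last nonzero remainder is the constant 4 = gcd(f, a) in F_7. Back-substituting through the division chain expresses 4 = s(x)·a(x) + t(x)·f(x) with s(x) ≡ 3x^2 + 5x (mod f), so (3x^2 + 5x)·a(x) ≡ 4 (mod f). Multiplying by 4^(-1) ≡ 2 in F_7 gives a(x)^(-1) ≡ 2·(3x^2 + 5x) ≡ 6x^2 + 3x (mod f). Check: (x^2 + 5x + 5)·(6x^2 + 3x) = 6x^4 + 5x^3 + 3x^2 + x ≡ 1 (mod x^3 + 3x^2 + 6).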